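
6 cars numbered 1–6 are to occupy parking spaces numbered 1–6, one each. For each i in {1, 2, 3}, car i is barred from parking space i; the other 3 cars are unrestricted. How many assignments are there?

Let Aᵢ (for i ∈ {1, 2, 3}) be the placements that put car i in its forbidden parking space. Any j of these fix j positions, leaving (6−j)! ways to fill the rest, and there are C(3,j) ways to pick which j.
By inclusion–exclusion, the number of valid placements is Σ_{j=0}^{3} (−1)^j C(3,j)·(6−j)!.
Computing: 720 − 360 + 72 − 6 = 426.

426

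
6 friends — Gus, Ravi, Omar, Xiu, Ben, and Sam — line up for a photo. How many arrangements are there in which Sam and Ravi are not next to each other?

Of the 6! = 720 arrangements, those with Sam and Ravi adjacent number 2 × 5! = 240 (treat the pair as a block with 2 internal orders).
Complementary counting: 720 − 240 = 480.

480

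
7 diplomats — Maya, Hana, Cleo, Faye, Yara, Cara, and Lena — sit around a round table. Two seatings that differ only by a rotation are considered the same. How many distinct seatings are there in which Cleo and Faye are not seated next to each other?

All circular seatings of 7 people number (6)! = 720.
Those with Cleo next to Faye: fuse the pair into one unit and seat 6 units around a circle — 2·(5)! = 240.
Subtracting, 720 − 240 = 480.

480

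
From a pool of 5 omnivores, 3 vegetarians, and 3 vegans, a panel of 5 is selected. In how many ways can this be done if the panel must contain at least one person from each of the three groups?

Unrestricted: C(11,5) = 462 ways to pick any 5 of the 11.
Subtract selections that omit an entire group: no omnivores → C(6,5) = 6; no vegetarians → C(8,5) = 56; no vegans → C(8,5) = 56.
Add back selections omitting two groups (i.e. drawn from a single group): C(5,5) + C(3,5) + C(3,5) = 1.
By inclusion–exclusion: 462 − 118 + 1 = 345.

345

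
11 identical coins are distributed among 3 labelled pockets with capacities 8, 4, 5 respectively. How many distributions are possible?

Without the upper bounds there are C(13,2) = 78 ways to split 11 among 3 pockets.
Subtract solutions that violate a single cap (substitute x_i' = x_i − (cap_i+1)): x_1 ≥ 9 gives C(4,2) = 6; x_2 ≥ 5 gives C(8,2) = 28; x_3 ≥ 6 gives C(7,2) = 21. Together 55.
Add back pairs where two caps are both exceeded: 0 + 0 + 1 = 1.
By inclusion–exclusion the count is 78 − 55 + 1 = 24.

24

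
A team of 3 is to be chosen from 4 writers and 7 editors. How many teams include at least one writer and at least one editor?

126

With no constraint there are C(11,3) = 165 possible selections.
Selections missing a whole group: no writers → C(7,3) = 35; no editors → C(4,3) = 4.
Both groups omitted at once is impossible, so 165 − 39 = 126.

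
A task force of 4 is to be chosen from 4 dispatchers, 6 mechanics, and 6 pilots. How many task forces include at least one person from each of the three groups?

Total 4-person selections from all 16: C(16,4) = 1820.
Subtract selections that omit an entire group: no dispatchers → C(12,4) = 495; no mechanics → C(10,4) = 210; no pilots → C(10,4) = 210.
Add back selections omitting two groups (i.e. drawn from a single group): C(4,4) + C(6,4) + C(6,4) = 31.
By inclusion–exclusion: 1820 − 915 + 31 = 936.

936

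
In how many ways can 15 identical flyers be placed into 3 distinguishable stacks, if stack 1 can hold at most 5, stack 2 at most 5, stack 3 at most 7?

6

By stars and bars, unrestricted non-negative solutions to x_1+…+x_3 = 15 number C(15+2,2) = 136.
Subtract solutions that violate a single cap (substitute x_i' = x_i − (cap_i+1)): x_1 ≥ 6 gives C(11,2) = 55; x_2 ≥ 6 gives C(11,2) = 55; x_3 ≥ 8 gives C(9,2) = 36. Together 146.
Add back pairs where two caps are both exceeded: 10 + 3 + 3 = 16.
By inclusion–exclusion the count is 136 − 146 + 16 = 6.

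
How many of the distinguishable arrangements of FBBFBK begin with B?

30

With the first slot taken by B, it remains to arrange the other 5 letters (FBFBK).
Those 5 letters have B appearing twice and F appearing twice, giving (5)!/(2!·2!) = 30.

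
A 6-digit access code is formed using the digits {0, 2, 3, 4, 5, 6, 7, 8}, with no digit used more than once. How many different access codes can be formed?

This is a permutation of 6 out of 8: P(8,6) = 8!/2!.
8 × 7 × 6 × 5 × 4 × 3 = 20160.

20160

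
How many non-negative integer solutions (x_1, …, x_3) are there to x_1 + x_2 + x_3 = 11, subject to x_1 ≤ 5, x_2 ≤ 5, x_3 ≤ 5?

15

Ignoring the caps, the number of non-negative solutions to x_1+…+x_3 = 11 is C(13,2) = 78.
Subtract solutions that violate a single cap (substitute x_i' = x_i − (cap_i+1)): x_1 ≥ 6 gives C(7,2) = 21; x_2 ≥ 6 gives C(7,2) = 21; x_3 ≥ 6 gives C(7,2) = 21. Together 63.
No two caps can be exceeded simultaneously, so the pair terms are all 0.
By inclusion–exclusion the count is 78 − 63 + 0 = 15.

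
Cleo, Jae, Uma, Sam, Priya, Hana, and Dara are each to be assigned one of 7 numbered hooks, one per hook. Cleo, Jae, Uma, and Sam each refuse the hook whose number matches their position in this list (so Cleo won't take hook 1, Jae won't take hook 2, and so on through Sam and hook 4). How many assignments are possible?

2790

Let Aᵢ (for 1 ≤ i ≤ 4) be the placements that put person i in their forbidden hook. Any j of these fix j positions, leaving (7−j)! ways to fill the rest, and there are C(4,j) ways to pick which j.
By inclusion–exclusion, the number of valid placements is Σ_{j=0}^{4} (−1)^j C(4,j)·(7−j)!.
Computing: 5040 − 2880 + 720 − 96 + 6 = 2790.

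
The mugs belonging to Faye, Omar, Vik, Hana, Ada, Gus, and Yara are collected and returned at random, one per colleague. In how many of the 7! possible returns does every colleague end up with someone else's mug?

1854

Let Aᵢ be the assignments in which colleague i gets their own mug. We want the size of the complement of A₁∪…∪A_7.
By inclusion–exclusion this is Σ_{j=0}^{7} (−1)^j C(7,j)·(7−j)!.
Computing: 5040 − 5040 + 2520 − 840 + 210 − 42 + 7 − 1 = 1854.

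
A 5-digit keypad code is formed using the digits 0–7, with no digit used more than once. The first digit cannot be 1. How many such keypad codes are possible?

The first digit has 8−1 = 7 choices (anything except 1).
The remaining 4 digits are filled from the other 7 symbols without repetition: 7 × 6 × 5 × 4 = 840.
Total: 7 × 840 = 5880.

5880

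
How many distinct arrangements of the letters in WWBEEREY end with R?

With the last slot taken by R, it remains to arrange the other 7 letters (WWBEEEY).
Those 7 letters have E appearing 3 times and W appearing twice, giving (7)!/(3!·2!) = 420.

420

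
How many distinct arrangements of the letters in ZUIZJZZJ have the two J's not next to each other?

Total arrangements of ZUIZJZZJ: 8!/(4!·2!) = 840.
If the two J's are adjacent, glue them into one block, leaving 7 items to arrange: (7)!/(4!) = 210 ways.
Hence 840 − 210 = 630.

630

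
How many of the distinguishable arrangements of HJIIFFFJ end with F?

630

With the last slot taken by F, it remains to arrange the other 7 letters (HJIIFFJ).
Those 7 letters have F appearing twice, I appearing twice, and J appearing twice, giving (7)!/(2!·2!·2!) = 630.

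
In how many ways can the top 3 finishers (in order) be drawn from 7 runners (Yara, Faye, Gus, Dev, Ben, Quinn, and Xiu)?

There are 7 choices for 1st place, 6 for 2nd, and 5 for 3rd.
That gives 7 × 6 × 5 = 210.

210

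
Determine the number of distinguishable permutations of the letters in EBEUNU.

The 6 letters of EBEUNU have repeats: E appearing twice and U appearing twice.
So there are 6! / (2!·2!) = 180 distinguishable arrangements.

180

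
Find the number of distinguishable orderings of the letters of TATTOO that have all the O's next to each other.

20

Treat the 2 copies of O as a single block. The multiset to arrange is then {OO, A, T, T, T}, 5 items in all.
That gives (5)!/(3!) = 20 arrangements.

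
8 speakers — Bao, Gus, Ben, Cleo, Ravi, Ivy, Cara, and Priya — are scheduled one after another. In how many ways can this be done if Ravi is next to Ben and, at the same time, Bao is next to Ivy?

2880

Treat {Ravi,Ben} as one block (2 orders) and {Bao,Ivy} as another (2 orders).
That leaves 6 units to arrange: 2 × 2 × 6! = 4 × 720 = 2880.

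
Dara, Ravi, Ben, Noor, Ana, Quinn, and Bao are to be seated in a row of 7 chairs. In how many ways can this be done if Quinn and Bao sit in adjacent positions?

1440

Place the 5 others and the Quinn-Bao pair as 6 objects in a line; the pair has 2 internal arrangements.
So the count is 2·(6)! = 1440.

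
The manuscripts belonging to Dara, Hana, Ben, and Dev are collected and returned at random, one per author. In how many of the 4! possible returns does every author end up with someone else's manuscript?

Let Aᵢ be the assignments in which author i gets their own manuscript. We want the size of the complement of A₁∪…∪A_4.
By inclusion–exclusion this is Σ_{j=0}^{4} (−1)^j C(4,j)·(4−j)!.
Computing: 24 − 24 + 12 − 4 + 1 = 9.

9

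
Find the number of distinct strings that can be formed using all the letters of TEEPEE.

The 6 letters of TEEPEE have repeats: E appearing 4 times.
The number of distinct arrangements is 6!/(4!) = 720/24 = 30.

30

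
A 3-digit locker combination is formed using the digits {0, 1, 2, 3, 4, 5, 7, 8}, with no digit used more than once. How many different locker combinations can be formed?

With no repetition, fill the 3 digits in order: 8 choices, then 7, down to 6.
8 × 7 × 6 = 336.

336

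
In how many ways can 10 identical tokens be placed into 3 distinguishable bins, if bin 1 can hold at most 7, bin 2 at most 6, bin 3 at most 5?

35

Ignoring the caps, the number of non-negative solutions to x_1+…+x_3 = 10 is C(12,2) = 66.
Subtract solutions that violate a single cap (substitute x_i' = x_i − (cap_i+1)): x_1 ≥ 8 gives C(4,2) = 6; x_2 ≥ 7 gives C(5,2) = 10; x_3 ≥ 6 gives C(6,2) = 15. Together 31.
No two caps can be exceeded simultaneously, so the pair terms are all 0.
By inclusion–exclusion the count is 66 − 31 + 0 = 35.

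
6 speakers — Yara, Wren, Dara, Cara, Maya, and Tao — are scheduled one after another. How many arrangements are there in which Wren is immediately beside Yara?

Place the 4 others and the Wren-Yara pair as 5 objects in a line; the pair has 2 internal arrangements.
That gives 2 × 5! = 2 × 120 = 240.

240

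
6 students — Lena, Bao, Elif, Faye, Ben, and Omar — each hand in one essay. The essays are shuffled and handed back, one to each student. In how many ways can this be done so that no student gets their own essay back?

This is the derangement count D_6: permutations of 6 items with no fixed point.
By inclusion–exclusion this is Σ_{j=0}^{6} (−1)^j C(6,j)·(6−j)!.
Computing: 720 − 720 + 360 − 120 + 30 − 6 + 1 = 265.

265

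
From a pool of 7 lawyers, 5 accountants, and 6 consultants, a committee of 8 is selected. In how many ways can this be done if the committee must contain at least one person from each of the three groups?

41811

Unrestricted: C(18,8) = 43758 ways to pick any 8 of the 18.
Subtract selections that omit an entire group: no lawyers → C(11,8) = 165; no accountants → C(13,8) = 1287; no consultants → C(12,8) = 495.
Add back selections omitting two groups (i.e. drawn from a single group): C(7,8) + C(5,8) + C(6,8) = 0.
By inclusion–exclusion: 43758 − 1947 + 0 = 41811.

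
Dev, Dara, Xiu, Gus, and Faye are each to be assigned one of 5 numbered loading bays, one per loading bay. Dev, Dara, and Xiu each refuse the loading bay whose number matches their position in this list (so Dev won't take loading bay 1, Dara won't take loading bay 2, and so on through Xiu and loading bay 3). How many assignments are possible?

64

Let Aᵢ (for i ∈ {1, 2, 3}) be the placements that put person i in their forbidden loading bay. Any j of these fix j positions, leaving (5−j)! ways to fill the rest, and there are C(3,j) ways to pick which j.
By inclusion–exclusion, the number of valid placements is Σ_{j=0}^{3} (−1)^j C(3,j)·(5−j)!.
Computing: 120 − 72 + 18 − 2 = 64.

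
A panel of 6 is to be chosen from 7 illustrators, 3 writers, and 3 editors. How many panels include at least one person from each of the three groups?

1302

With no constraint there are C(13,6) = 1716 possible selections.
Selections missing a whole group: no illustrators → C(6,6) = 1; no writers → C(10,6) = 210; no editors → C(10,6) = 210.
Add back selections omitting two groups (i.e. drawn from a single group): C(7,6) + C(3,6) + C(3,6) = 7.
By inclusion–exclusion: 1716 − 421 + 7 = 1302.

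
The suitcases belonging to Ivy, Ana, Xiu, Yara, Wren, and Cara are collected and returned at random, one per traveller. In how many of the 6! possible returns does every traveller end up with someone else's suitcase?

265

Let Aᵢ be the assignments in which traveller i gets their own suitcase. We want the size of the complement of A₁∪…∪A_6.
By inclusion–exclusion this is Σ_{j=0}^{6} (−1)^j C(6,j)·(6−j)!.
Computing: 720 − 720 + 360 − 120 + 30 − 6 + 1 = 265.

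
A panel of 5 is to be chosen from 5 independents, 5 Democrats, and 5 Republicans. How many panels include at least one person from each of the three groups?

With no constraint there are C(15,5) = 3003 possible selections.
Selections missing a whole group: no independents → C(10,5) = 252; no Democrats → C(10,5) = 252; no Republicans → C(10,5) = 252.
Add back selections omitting two groups (i.e. drawn from a single group): C(5,5) + C(5,5) + C(5,5) = 3.
By inclusion–exclusion: 3003 − 756 + 3 = 2250.

2250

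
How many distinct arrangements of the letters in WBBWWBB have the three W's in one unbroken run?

Treat the 3 copies of W as a single block. The multiset to arrange is then {WWW, B, B, B, B}, 5 items in all.
That gives (5)!/(4!) = 5 arrangements.

5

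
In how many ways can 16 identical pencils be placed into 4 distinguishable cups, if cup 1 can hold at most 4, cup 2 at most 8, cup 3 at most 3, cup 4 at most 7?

Ignoring the caps, the number of non-negative solutions to x_1+…+x_4 = 16 is C(19,3) = 969.
Subtract solutions that violate a single cap (substitute x_i' = x_i − (cap_i+1)): x_1 ≥ 5 gives C(14,3) = 364; x_2 ≥ 9 gives C(10,3) = 120; x_3 ≥ 4 gives C(15,3) = 455; x_4 ≥ 8 gives C(11,3) = 165. Together 1104.
Add back pairs where two caps are both exceeded: 10 + 120 + 20 + 20 + 0 + 35 = 205.
By inclusion–exclusion the count is 969 − 1104 + 205 = 70.

70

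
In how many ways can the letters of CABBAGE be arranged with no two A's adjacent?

There are 7!/(2!·2!) = 1260 arrangements of CABBAGE in total.
Arrangements with the A's together: treat AA as one letter, giving (6)!/(2!) = 360.
Subtracting, 1260 − 360 = 900 arrangements keep the A's apart.

900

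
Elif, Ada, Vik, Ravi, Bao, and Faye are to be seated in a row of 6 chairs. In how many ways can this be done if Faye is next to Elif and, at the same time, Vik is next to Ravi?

Treat {Faye,Elif} as one block (2 orders) and {Vik,Ravi} as another (2 orders).
That leaves 4 units to arrange: 2 × 2 × 4! = 4 × 24 = 96.

96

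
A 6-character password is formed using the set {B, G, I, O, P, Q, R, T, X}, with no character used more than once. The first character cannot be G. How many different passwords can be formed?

The first character has 9−1 = 8 choices (anything except G).
The remaining 5 characters are filled from the other 8 symbols without repetition: 8 × 7 × 6 × 5 × 4 = 6720.
Total: 8 × 6720 = 53760.

53760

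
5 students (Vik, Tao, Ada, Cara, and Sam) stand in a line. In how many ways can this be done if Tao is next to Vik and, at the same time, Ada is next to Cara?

Treat {Tao,Vik} as one block (2 orders) and {Ada,Cara} as another (2 orders).
That leaves 3 units to arrange: 2 × 2 × 3! = 4 × 6 = 24.

24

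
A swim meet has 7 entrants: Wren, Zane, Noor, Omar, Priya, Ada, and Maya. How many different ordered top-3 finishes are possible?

210

This is an ordered selection of 3 from 7: P(7,3).
That gives 7 × 6 × 5 = 210.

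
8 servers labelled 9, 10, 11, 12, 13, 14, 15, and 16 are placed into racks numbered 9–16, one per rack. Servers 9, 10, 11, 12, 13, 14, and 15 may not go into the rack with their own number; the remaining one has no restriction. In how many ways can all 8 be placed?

Let Aᵢ (for 9 ≤ i ≤ 15) be the placements that put server i in its forbidden rack. Any j of these fix j positions, leaving (8−j)! ways to fill the rest, and there are C(7,j) ways to pick which j.
By inclusion–exclusion, the number of valid placements is Σ_{j=0}^{7} (−1)^j C(7,j)·(8−j)!.
Computing: 40320 − 35280 + 15120 − 4200 + 840 − 126 + 14 − 1 = 16687.

16687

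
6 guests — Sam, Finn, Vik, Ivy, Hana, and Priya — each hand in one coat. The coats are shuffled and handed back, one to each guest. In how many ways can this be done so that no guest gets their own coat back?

This is the derangement count D_6: permutations of 6 items with no fixed point.
By inclusion–exclusion this is Σ_{j=0}^{6} (−1)^j C(6,j)·(6−j)!.
Computing: 720 − 720 + 360 − 120 + 30 − 6 + 1 = 265.

265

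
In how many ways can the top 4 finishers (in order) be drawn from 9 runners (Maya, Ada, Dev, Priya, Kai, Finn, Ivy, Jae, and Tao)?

This is an ordered selection of 4 from 9: P(9,4).
That gives 9 × 8 × 7 × 6 = 3024.

3024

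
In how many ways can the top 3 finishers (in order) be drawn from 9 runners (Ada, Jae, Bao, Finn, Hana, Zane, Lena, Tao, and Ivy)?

This is an ordered selection of 3 from 9: P(9,3).
That gives 9 × 8 × 7 = 504.

504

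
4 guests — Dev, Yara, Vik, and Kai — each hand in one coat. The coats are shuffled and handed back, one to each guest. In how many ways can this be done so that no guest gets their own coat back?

9

Count assignments avoiding every fixed point. For any j of the 4 guests fixed to their own coat, the other 4−j can be arranged in (4−j)! ways.
By inclusion–exclusion this is Σ_{j=0}^{4} (−1)^j C(4,j)·(4−j)!.
Computing: 24 − 24 + 12 − 4 + 1 = 9.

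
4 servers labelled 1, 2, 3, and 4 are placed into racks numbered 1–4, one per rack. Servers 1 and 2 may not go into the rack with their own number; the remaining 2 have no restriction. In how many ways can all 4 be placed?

14

Let Aᵢ (for i ∈ {1, 2}) be the placements that put server i in its forbidden rack. Any j of these fix j positions, leaving (4−j)! ways to fill the rest, and there are C(2,j) ways to pick which j.
By inclusion–exclusion, the number of valid placements is Σ_{j=0}^{2} (−1)^j C(2,j)·(4−j)!.
Computing: 24 − 12 + 2 = 14.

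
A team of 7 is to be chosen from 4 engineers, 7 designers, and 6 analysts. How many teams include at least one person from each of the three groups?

17283

Total 7-person selections from all 17: C(17,7) = 19448.
Subtract selections that omit an entire group: no engineers → C(13,7) = 1716; no designers → C(10,7) = 120; no analysts → C(11,7) = 330.
Add back selections omitting two groups (i.e. drawn from a single group): C(4,7) + C(7,7) + C(6,7) = 1.
By inclusion–exclusion: 19448 − 2166 + 1 = 17283.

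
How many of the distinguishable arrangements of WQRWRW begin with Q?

Fix Q in the first position and arrange the remaining 5 letters.
Those 5 letters have R appearing twice and W appearing 3 times, giving (5)!/(3!·2!) = 10.

10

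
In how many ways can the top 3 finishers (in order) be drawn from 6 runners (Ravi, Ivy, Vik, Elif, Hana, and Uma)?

120

There are 6 choices for 1st place, 5 for 2nd, and 4 for 3rd.
That gives 6 × 5 × 4 = 120.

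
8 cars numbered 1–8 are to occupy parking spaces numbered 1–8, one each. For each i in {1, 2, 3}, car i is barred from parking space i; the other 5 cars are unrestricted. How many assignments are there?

27240

Let Aᵢ (for i ∈ {1, 2, 3}) be the placements that put car i in its forbidden parking space. Any j of these fix j positions, leaving (8−j)! ways to fill the rest, and there are C(3,j) ways to pick which j.
By inclusion–exclusion, the number of valid placements is Σ_{j=0}^{3} (−1)^j C(3,j)·(8−j)!.
Computing: 40320 − 15120 + 2160 − 120 = 27240.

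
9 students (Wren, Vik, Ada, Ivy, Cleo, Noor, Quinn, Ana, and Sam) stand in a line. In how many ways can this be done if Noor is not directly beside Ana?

There are 9! = 362880 arrangements in all. If Noor and Ana are adjacent, merging them into one block gives 2·(8)! = 80640 arrangements.
Complementary counting: 362880 − 80640 = 282240.

282240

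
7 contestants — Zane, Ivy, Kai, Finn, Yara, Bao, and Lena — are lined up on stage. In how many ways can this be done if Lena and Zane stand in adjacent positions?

1440

Place the 5 others and the Lena-Zane pair as 6 objects in a line; the pair has 2 internal arrangements.
That gives 2 × 6! = 2 × 720 = 1440.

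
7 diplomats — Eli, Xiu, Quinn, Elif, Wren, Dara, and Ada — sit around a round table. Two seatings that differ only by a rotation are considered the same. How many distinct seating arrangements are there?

Around a circle, 7 distinct people have 7!/7 = (6)! = 720 rotationally distinct seatings.

720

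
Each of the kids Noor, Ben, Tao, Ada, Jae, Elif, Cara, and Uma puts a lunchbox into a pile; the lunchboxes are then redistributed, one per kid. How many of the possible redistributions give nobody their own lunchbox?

14833

Let Aᵢ be the assignments in which kid i gets their own lunchbox. We want the size of the complement of A₁∪…∪A_8.
By inclusion–exclusion this is Σ_{j=0}^{8} (−1)^j C(8,j)·(8−j)!.
Computing: 40320 − 40320 + 20160 − 6720 + 1680 − 336 + 56 − 8 + 1 = 14833.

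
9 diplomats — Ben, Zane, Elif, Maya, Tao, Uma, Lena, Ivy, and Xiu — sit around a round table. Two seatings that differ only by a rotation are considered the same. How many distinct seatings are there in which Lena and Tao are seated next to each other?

Glue Lena and Tao into a block (2 internal orders). Seating 8 units around a circle gives (7)! arrangements.
So 2 × (7)! = 2 × 5040 = 10080.

10080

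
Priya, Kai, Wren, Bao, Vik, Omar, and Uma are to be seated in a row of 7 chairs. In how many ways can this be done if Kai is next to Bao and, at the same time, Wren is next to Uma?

480

Treat {Kai,Bao} as one block (2 orders) and {Wren,Uma} as another (2 orders).
That leaves 5 units to arrange: 2 × 2 × 5! = 4 × 120 = 480.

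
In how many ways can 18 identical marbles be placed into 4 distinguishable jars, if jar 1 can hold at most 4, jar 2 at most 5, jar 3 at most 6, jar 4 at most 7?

35

Without the upper bounds there are C(21,3) = 1330 ways to split 18 among 4 jars.
Subtract solutions that violate a single cap (substitute x_i' = x_i − (cap_i+1)): x_1 ≥ 5 gives C(16,3) = 560; x_2 ≥ 6 gives C(15,3) = 455; x_3 ≥ 7 gives C(14,3) = 364; x_4 ≥ 8 gives C(13,3) = 286. Together 1665.
Add back pairs where two caps are both exceeded: 120 + 84 + 56 + 56 + 35 + 20 = 371.
Subtract triples: 1 + 0 + 0 + 0 = 1.
By inclusion–exclusion the count is 1330 − 1665 + 371 − 1 = 35.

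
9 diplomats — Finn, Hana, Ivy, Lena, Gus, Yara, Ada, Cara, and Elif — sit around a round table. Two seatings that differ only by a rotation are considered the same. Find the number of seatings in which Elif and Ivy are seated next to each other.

Treat {Elif, Ivy} as one unit (2 internal orders) and seat the resulting 8 units around the table: (7)! circular arrangements.
So 2 × (7)! = 2 × 5040 = 10080.

10080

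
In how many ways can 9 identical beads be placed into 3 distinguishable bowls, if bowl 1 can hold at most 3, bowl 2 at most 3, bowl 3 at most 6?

10

Without the upper bounds there are C(11,2) = 55 ways to split 9 among 3 bowls.
Subtract solutions that violate a single cap (substitute x_i' = x_i − (cap_i+1)): x_1 ≥ 4 gives C(7,2) = 21; x_2 ≥ 4 gives C(7,2) = 21; x_3 ≥ 7 gives C(4,2) = 6. Together 48.
Add back pairs where two caps are both exceeded: 3 + 0 + 0 = 3.
By inclusion–exclusion the count is 55 − 48 + 3 = 10.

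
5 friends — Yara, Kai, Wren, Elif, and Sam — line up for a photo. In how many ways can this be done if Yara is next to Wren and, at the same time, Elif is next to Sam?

Treat {Yara,Wren} as one block (2 orders) and {Elif,Sam} as another (2 orders).
That leaves 3 units to arrange: 2 × 2 × 3! = 4 × 6 = 24.

24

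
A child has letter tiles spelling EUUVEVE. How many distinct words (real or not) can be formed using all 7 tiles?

210

Letter multiplicities in EUUVEVE: E×3, U×2, V×2.
So there are 7! / (3!·2!·2!) = 210 distinguishable arrangements.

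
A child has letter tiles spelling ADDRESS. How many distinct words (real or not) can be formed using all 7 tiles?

Letter multiplicities in ADDRESS: A×1, D×2, E×1, R×1, S×2.
The number of distinct arrangements is 7!/(2!·2!) = 5040/4 = 1260.

1260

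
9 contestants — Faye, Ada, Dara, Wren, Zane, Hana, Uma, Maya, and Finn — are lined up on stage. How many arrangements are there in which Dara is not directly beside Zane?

Of the 9! = 362880 arrangements, those with Dara and Zane adjacent number 2 × 8! = 80640 (treat the pair as a block with 2 internal orders).
So 362880 − 80640 = 282240 arrangements keep them apart.

282240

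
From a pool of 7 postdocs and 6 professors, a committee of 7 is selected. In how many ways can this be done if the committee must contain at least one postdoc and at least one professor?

Total 7-person selections from all 13: C(13,7) = 1716.
Selections missing a whole group: no postdocs → C(6,7) = 0; no professors → C(7,7) = 1.
Both groups omitted at once is impossible, so 1716 − 1 = 1715.

1715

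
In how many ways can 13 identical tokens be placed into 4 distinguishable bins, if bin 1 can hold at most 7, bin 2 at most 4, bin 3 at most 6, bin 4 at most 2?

Ignoring the caps, the number of non-negative solutions to x_1+…+x_4 = 13 is C(16,3) = 560.
Subtract solutions that violate a single cap (substitute x_i' = x_i − (cap_i+1)): x_1 ≥ 8 gives C(8,3) = 56; x_2 ≥ 5 gives C(11,3) = 165; x_3 ≥ 7 gives C(9,3) = 84; x_4 ≥ 3 gives C(13,3) = 286. Together 591.
Add back pairs where two caps are both exceeded: 1 + 0 + 10 + 4 + 56 + 20 = 91.
By inclusion–exclusion the count is 560 − 591 + 91 = 60.

60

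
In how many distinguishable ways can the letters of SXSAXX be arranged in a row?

Letter multiplicities in SXSAXX: A×1, S×2, X×3.
The number of distinct arrangements is 6!/(3!·2!) = 720/12 = 60.

60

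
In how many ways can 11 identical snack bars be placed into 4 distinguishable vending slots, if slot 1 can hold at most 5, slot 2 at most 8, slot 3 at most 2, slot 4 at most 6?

Without the upper bounds there are C(14,3) = 364 ways to split 11 among 4 vending slots.
Subtract solutions that violate a single cap (substitute x_i' = x_i − (cap_i+1)): x_1 ≥ 6 gives C(8,3) = 56; x_2 ≥ 9 gives C(5,3) = 10; x_3 ≥ 3 gives C(11,3) = 165; x_4 ≥ 7 gives C(7,3) = 35. Together 266.
Add back pairs where two caps are both exceeded: 0 + 10 + 0 + 0 + 0 + 4 = 14.
By inclusion–exclusion the count is 364 − 266 + 14 = 112.

112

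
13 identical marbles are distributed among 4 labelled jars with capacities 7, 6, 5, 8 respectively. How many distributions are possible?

By stars and bars, unrestricted non-negative solutions to x_1+…+x_4 = 13 number C(13+3,3) = 560.
Subtract solutions that violate a single cap (substitute x_i' = x_i − (cap_i+1)): x_1 ≥ 8 gives C(8,3) = 56; x_2 ≥ 7 gives C(9,3) = 84; x_3 ≥ 6 gives C(10,3) = 120; x_4 ≥ 9 gives C(7,3) = 35. Together 295.
Add back pairs where two caps are both exceeded: 0 + 0 + 0 + 1 + 0 + 0 = 1.
By inclusion–exclusion the count is 560 − 295 + 1 = 266.

266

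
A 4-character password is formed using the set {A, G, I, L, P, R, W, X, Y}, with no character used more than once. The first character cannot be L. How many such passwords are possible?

The first character has 9−1 = 8 choices (anything except L).
The remaining 3 characters are filled from the other 8 symbols without repetition: 8 × 7 × 6 = 336.
Total: 8 × 336 = 2688.

2688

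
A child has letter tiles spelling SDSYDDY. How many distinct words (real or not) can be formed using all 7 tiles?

210

SDSYDDY has 7 letters with D appearing 3 times, S appearing twice, and Y appearing twice.
Dividing 7! = 5040 by 3!·2!·2! = 24 for the repeated letters gives 210.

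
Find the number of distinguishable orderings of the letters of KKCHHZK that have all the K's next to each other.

60

Treat the 3 copies of K as a single block. The multiset to arrange is then {KKK, C, H, H, Z}, 5 items in all.
That gives (5)!/(2!) = 60 arrangements.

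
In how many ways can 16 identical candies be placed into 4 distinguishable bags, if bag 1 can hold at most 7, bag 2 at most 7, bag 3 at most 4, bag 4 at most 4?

Ignoring the caps, the number of non-negative solutions to x_1+…+x_4 = 16 is C(19,3) = 969.
Subtract solutions that violate a single cap (substitute x_i' = x_i − (cap_i+1)): x_1 ≥ 8 gives C(11,3) = 165; x_2 ≥ 8 gives C(11,3) = 165; x_3 ≥ 5 gives C(14,3) = 364; x_4 ≥ 5 gives C(14,3) = 364. Together 1058.
Add back pairs where two caps are both exceeded: 1 + 20 + 20 + 20 + 20 + 84 = 165.
By inclusion–exclusion the count is 969 − 1058 + 165 = 76.

76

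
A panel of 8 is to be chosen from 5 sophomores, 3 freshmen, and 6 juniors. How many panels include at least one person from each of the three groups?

2828

Unrestricted: C(14,8) = 3003 ways to pick any 8 of the 14.
Selections missing a whole group: no sophomores → C(9,8) = 9; no freshmen → C(11,8) = 165; no juniors → C(8,8) = 1.
Add back selections omitting two groups (i.e. drawn from a single group): C(5,8) + C(3,8) + C(6,8) = 0.
By inclusion–exclusion: 3003 − 175 + 0 = 2828.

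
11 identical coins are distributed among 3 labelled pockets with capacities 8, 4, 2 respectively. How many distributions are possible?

9

By stars and bars, unrestricted non-negative solutions to x_1+…+x_3 = 11 number C(11+2,2) = 78.
Subtract solutions that violate a single cap (substitute x_i' = x_i − (cap_i+1)): x_1 ≥ 9 gives C(4,2) = 6; x_2 ≥ 5 gives C(8,2) = 28; x_3 ≥ 3 gives C(10,2) = 45. Together 79.
Add back pairs where two caps are both exceeded: 0 + 0 + 10 = 10.
By inclusion–exclusion the count is 78 − 79 + 10 = 9.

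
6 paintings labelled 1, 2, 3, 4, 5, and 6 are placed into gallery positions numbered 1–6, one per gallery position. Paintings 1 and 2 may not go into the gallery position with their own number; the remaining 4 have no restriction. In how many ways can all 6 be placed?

Let Aᵢ (for i ∈ {1, 2}) be the placements that put painting i in its forbidden gallery position. Any j of these fix j positions, leaving (6−j)! ways to fill the rest, and there are C(2,j) ways to pick which j.
By inclusion–exclusion, the number of valid placements is Σ_{j=0}^{2} (−1)^j C(2,j)·(6−j)!.
Computing: 720 − 240 + 24 = 504.

504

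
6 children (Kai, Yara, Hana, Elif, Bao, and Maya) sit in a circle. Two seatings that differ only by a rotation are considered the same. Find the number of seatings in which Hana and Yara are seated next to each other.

48

Treat {Hana, Yara} as one unit (2 internal orders) and seat the resulting 5 units around the table: (4)! circular arrangements.
So 2 × (4)! = 2 × 24 = 48.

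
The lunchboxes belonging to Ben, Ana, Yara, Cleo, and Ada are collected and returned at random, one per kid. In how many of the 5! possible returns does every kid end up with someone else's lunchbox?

44

This is the derangement count D_5: permutations of 5 items with no fixed point.
By inclusion–exclusion this is Σ_{j=0}^{5} (−1)^j C(5,j)·(5−j)!.
Computing: 120 − 120 + 60 − 20 + 5 − 1 = 44.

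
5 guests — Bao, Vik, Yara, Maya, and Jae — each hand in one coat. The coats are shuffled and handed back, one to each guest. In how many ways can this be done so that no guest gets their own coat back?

Count assignments avoiding every fixed point. For any j of the 5 guests fixed to their own coat, the other 5−j can be arranged in (5−j)! ways.
By inclusion–exclusion this is Σ_{j=0}^{5} (−1)^j C(5,j)·(5−j)!.
Computing: 120 − 120 + 60 − 20 + 5 − 1 = 44.

44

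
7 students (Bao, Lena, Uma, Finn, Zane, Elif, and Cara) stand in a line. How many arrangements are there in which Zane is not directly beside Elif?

3600

Of the 7! = 5040 arrangements, those with Zane and Elif adjacent number 2 × 6! = 1440 (treat the pair as a block with 2 internal orders).
So 5040 − 1440 = 3600 arrangements keep them apart.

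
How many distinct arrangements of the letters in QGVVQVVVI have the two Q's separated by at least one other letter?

There are 9!/(5!·2!) = 1512 arrangements of QGVVQVVVI in total.
Arrangements with the Q's together: treat QQ as one letter, giving (8)!/(5!) = 336.
Subtracting, 1512 − 336 = 1176 arrangements keep the Q's apart.

1176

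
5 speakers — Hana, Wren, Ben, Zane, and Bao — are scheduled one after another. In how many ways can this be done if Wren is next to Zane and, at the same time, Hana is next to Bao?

Treat {Wren,Zane} as one block (2 orders) and {Hana,Bao} as another (2 orders).
That leaves 3 units to arrange: 2 × 2 × 3! = 4 × 6 = 24.

24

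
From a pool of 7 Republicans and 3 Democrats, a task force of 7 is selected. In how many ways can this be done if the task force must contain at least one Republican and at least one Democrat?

119

Total 7-person selections from all 10: C(10,7) = 120.
Subtract selections that omit an entire group: no Republicans → C(3,7) = 0; no Democrats → C(7,7) = 1.
Both groups omitted at once is impossible, so 120 − 1 = 119.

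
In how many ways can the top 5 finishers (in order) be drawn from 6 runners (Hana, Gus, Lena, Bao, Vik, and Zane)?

720

There are 6 choices for 1st place, 5 for 2nd, and so on down to 2 for position 5.
That gives 6 × 5 × 4 × 3 × 2 = 720.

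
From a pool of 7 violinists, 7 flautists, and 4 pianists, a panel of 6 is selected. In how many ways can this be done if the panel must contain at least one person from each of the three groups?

Total 6-person selections from all 18: C(18,6) = 18564.
Selections missing a whole group: no violinists → C(11,6) = 462; no flautists → C(11,6) = 462; no pianists → C(14,6) = 3003.
Add back selections omitting two groups (i.e. drawn from a single group): C(7,6) + C(7,6) + C(4,6) = 14.
By inclusion–exclusion: 18564 − 3927 + 14 = 14651.

14651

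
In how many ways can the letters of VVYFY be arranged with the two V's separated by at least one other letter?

18

There are 5!/(2!·2!) = 30 arrangements of VVYFY in total.
Arrangements with the V's together: treat VV as one letter, giving (4)!/(2!) = 12.
Hence 30 − 12 = 18.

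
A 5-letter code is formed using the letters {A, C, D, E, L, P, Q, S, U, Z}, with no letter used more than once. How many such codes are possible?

This is a permutation of 5 out of 10: P(10,5) = 10!/5!.
10 × 9 × 8 × 7 × 6 = 30240.

30240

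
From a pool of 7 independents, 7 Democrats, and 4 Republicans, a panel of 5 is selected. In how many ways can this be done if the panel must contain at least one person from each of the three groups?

5684

Total 5-person selections from all 18: C(18,5) = 8568.
Selections missing a whole group: no independents → C(11,5) = 462; no Democrats → C(11,5) = 462; no Republicans → C(14,5) = 2002.
Add back selections omitting two groups (i.e. drawn from a single group): C(7,5) + C(7,5) + C(4,5) = 42.
By inclusion–exclusion: 8568 − 2926 + 42 = 5684.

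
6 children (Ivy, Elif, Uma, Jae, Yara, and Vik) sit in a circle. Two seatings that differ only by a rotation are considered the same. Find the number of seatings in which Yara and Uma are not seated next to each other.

72

Without the restriction there are (5)! = 120 seatings.
Seatings with Yara beside Uma: treat them as a block with 2 internal orders, giving 2 × (4)! = 48.
Subtracting, 120 − 48 = 72.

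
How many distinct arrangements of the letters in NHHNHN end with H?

10

Fix H in the last position and arrange the remaining 5 letters.
Those 5 letters have H appearing twice and N appearing 3 times, giving (5)!/(3!·2!) = 10.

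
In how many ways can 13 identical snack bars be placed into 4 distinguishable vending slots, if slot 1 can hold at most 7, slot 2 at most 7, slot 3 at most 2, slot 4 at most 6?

118

Ignoring the caps, the number of non-negative solutions to x_1+…+x_4 = 13 is C(16,3) = 560.
Subtract solutions that violate a single cap (substitute x_i' = x_i − (cap_i+1)): x_1 ≥ 8 gives C(8,3) = 56; x_2 ≥ 8 gives C(8,3) = 56; x_3 ≥ 3 gives C(13,3) = 286; x_4 ≥ 7 gives C(9,3) = 84. Together 482.
Add back pairs where two caps are both exceeded: 0 + 10 + 0 + 10 + 0 + 20 = 40.
By inclusion–exclusion the count is 560 − 482 + 40 = 118.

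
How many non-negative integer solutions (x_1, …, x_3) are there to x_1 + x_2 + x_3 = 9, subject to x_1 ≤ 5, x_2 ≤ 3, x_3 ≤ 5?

By stars and bars, unrestricted non-negative solutions to x_1+…+x_3 = 9 number C(9+2,2) = 55.
Subtract solutions that violate a single cap (substitute x_i' = x_i − (cap_i+1)): x_1 ≥ 6 gives C(5,2) = 10; x_2 ≥ 4 gives C(7,2) = 21; x_3 ≥ 6 gives C(5,2) = 10. Together 41.
No two caps can be exceeded simultaneously, so the pair terms are all 0.
By inclusion–exclusion the count is 55 − 41 + 0 = 14.

14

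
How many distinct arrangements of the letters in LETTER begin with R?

30

Fix R in the first position and arrange the remaining 5 letters.
Those 5 letters have E appearing twice and T appearing twice, giving (5)!/(2!·2!) = 30.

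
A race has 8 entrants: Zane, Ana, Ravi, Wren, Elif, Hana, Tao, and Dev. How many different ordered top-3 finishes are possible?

336

This is an ordered selection of 3 from 8: P(8,3).
That gives 8 × 7 × 6 = 336.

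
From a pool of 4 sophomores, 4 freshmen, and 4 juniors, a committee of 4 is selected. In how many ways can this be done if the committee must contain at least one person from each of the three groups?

Total 4-person selections from all 12: C(12,4) = 495.
Subtract selections that omit an entire group: no sophomores → C(8,4) = 70; no freshmen → C(8,4) = 70; no juniors → C(8,4) = 70.
Add back selections omitting two groups (i.e. drawn from a single group): C(4,4) + C(4,4) + C(4,4) = 3.
By inclusion–exclusion: 495 − 210 + 3 = 288.

288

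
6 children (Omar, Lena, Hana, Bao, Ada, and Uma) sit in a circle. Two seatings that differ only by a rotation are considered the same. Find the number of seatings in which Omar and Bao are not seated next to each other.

Without the restriction there are (5)! = 120 seatings.
Seatings with Omar beside Bao: treat them as a block with 2 internal orders, giving 2 × (4)! = 48.
Subtracting, 120 − 48 = 72.

72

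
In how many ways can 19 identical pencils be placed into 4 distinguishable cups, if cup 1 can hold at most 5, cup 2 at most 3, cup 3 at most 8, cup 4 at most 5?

10

By stars and bars, unrestricted non-negative solutions to x_1+…+x_4 = 19 number C(19+3,3) = 1540.
Subtract solutions that violate a single cap (substitute x_i' = x_i − (cap_i+1)): x_1 ≥ 6 gives C(16,3) = 560; x_2 ≥ 4 gives C(18,3) = 816; x_3 ≥ 9 gives C(13,3) = 286; x_4 ≥ 6 gives C(16,3) = 560. Together 2222.
Add back pairs where two caps are both exceeded: 220 + 35 + 120 + 84 + 220 + 35 = 714.
Subtract triples: 1 + 20 + 0 + 1 = 22.
By inclusion–exclusion the count is 1540 − 2222 + 714 − 22 = 10.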